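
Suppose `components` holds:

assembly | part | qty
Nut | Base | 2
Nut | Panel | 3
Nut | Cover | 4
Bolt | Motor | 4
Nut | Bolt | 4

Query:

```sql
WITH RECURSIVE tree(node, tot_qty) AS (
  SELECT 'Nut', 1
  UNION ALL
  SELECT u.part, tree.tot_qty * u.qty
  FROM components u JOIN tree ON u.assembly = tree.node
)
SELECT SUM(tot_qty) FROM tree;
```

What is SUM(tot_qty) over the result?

Base: (Nut, tot_qty=1).
Iteration 1: components of {Nut} -> Base = 1*2 = 2, Bolt = 1*4 = 4, Cover = 1*4 = 4, Panel = 1*3 = 3.
Iteration 2: components of {Base,Bolt,Cover,Panel} -> Motor = 4*4 = 16.
Iteration 3: no further components; recursion stops.
SUM(tot_qty) = 1 + 2 + 4 + 4 + 3 + 16 = 30.

30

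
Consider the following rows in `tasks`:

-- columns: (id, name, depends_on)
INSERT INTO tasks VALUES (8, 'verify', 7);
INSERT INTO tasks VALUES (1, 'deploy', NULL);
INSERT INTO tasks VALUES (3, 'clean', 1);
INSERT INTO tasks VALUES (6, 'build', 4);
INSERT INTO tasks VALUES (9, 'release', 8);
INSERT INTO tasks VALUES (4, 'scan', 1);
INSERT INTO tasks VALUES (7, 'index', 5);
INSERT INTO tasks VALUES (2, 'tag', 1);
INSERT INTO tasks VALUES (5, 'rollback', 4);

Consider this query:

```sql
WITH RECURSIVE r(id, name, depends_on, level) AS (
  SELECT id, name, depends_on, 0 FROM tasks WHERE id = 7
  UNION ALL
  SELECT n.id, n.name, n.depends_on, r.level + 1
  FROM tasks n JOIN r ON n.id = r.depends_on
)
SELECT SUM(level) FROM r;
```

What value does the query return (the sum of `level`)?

Base: id=7 (index), depends_on=5, level 0.
Iteration 1: join on id=5 -> rollback (id 5, depends_on=4, level 1).
Iteration 2: join on id=4 -> scan (id 4, depends_on=1, level 2).
Iteration 3: join on id=1 -> deploy (id 1, depends_on=NULL, level 3).
Iteration 4: depends_on is NULL; no match; recursion stops.
SUM(level) = 0 + 1 + 2 + 3 = 6.

6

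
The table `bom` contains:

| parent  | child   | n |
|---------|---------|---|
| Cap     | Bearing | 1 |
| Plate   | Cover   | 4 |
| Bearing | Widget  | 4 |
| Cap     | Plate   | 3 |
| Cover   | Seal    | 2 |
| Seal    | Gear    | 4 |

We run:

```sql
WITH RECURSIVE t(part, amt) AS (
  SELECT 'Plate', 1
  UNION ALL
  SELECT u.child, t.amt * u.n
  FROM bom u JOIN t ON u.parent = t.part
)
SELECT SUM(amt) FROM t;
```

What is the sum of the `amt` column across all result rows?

Base: (Plate, amt=1).
Iteration 1: components of {Plate} -> Cover = 1*4 = 4.
Iteration 2: components of {Cover} -> Seal = 4*2 = 8.
Iteration 3: components of {Seal} -> Gear = 8*4 = 32.
Iteration 4: no further components; recursion stops.
SUM(amt) = 1 + 4 + 8 + 32 = 45.

45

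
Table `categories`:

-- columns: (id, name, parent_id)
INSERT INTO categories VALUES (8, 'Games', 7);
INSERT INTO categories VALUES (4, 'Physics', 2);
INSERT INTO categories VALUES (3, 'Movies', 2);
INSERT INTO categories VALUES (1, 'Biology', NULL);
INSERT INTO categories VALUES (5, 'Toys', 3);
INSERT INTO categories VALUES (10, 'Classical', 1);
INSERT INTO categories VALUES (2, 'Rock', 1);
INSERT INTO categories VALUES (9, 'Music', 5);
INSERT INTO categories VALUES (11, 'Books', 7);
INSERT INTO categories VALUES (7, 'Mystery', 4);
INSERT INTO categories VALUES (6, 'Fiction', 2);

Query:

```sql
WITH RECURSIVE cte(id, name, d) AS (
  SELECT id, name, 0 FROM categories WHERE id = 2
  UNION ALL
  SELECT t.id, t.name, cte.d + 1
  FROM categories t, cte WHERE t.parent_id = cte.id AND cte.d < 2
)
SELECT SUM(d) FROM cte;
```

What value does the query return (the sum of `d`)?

7

Base: id=2 (Rock) at d 0.
Iteration 1: rows with parent_id in {2} -> Movies (id 3, d 1), Physics (id 4, d 1), Fiction (id 6, d 1).
Iteration 2: rows with parent_id in {3,4,6} -> Toys (id 5, d 2), Mystery (id 7, d 2).
Iteration 3: d < 2 fails for all current rows; recursion stops.
SUM(d) = 0 + 1 + 1 + 1 + 2 + 2 = 7.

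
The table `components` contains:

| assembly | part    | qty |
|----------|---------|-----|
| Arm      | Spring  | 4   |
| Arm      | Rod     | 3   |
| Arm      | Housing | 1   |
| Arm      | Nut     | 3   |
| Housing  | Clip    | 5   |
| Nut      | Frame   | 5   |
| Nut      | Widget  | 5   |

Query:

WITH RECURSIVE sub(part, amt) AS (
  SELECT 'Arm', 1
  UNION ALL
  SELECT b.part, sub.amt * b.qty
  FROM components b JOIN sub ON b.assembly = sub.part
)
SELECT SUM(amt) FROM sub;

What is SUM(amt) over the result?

Base: (Arm, amt=1).
Iteration 1: components of {Arm} -> Housing = 1*1 = 1, Nut = 1*3 = 3, Rod = 1*3 = 3, Spring = 1*4 = 4.
Iteration 2: components of {Housing,Nut,Rod,Spring} -> Clip = 1*5 = 5, Frame = 3*5 = 15, Widget = 3*5 = 15.
Iteration 3: no further components; recursion stops.
SUM(amt) = 1 + 4 + 3 + 1 + 3 + 5 + 15 + 15 = 47.

47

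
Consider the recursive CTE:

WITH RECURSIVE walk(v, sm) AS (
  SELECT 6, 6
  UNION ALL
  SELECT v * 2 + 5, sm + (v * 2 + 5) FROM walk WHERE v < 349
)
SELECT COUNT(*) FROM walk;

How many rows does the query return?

7

Base: v=6, sm=6.
Iteration 1: 6 < 349 holds -> v = 6 * 2 + 5 = 17, sm = 6 + 17 = 23.
Iteration 2: 17 < 349 holds -> v = 17 * 2 + 5 = 39, sm = 23 + 39 = 62.
Iteration 3: 39 < 349 holds -> v = 39 * 2 + 5 = 83, sm = 62 + 83 = 145.
Iteration 4: 83 < 349 holds -> v = 83 * 2 + 5 = 171, sm = 145 + 171 = 316.
Iteration 5: 171 < 349 holds -> v = 171 * 2 + 5 = 347, sm = 316 + 347 = 663.
Iteration 6: 347 < 349 holds -> v = 347 * 2 + 5 = 699, sm = 663 + 699 = 1362.
Iteration 7: 699 < 349 fails; recursion stops.
Total rows emitted: 7.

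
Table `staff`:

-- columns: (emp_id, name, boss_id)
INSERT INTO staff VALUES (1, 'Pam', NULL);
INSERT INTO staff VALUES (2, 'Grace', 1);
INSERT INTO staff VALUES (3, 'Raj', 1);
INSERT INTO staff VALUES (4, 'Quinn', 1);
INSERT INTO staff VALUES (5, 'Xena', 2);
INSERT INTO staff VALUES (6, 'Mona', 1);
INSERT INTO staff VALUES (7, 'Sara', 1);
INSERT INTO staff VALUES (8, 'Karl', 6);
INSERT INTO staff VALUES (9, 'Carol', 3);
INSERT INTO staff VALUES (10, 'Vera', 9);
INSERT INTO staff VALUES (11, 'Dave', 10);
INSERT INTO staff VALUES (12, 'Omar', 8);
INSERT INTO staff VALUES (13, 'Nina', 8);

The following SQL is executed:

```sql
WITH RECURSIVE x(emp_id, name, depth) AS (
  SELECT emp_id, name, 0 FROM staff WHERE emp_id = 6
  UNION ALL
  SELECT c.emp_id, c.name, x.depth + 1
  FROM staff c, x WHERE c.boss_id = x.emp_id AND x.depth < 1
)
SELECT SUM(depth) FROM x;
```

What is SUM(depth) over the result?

Base: emp_id=6 (Mona) at depth 0.
Iteration 1: rows with boss_id in {6} -> Karl (id 8, depth 1).
Iteration 2: depth < 1 fails for all current rows; recursion stops.
SUM(depth) = 0 + 1 = 1.

1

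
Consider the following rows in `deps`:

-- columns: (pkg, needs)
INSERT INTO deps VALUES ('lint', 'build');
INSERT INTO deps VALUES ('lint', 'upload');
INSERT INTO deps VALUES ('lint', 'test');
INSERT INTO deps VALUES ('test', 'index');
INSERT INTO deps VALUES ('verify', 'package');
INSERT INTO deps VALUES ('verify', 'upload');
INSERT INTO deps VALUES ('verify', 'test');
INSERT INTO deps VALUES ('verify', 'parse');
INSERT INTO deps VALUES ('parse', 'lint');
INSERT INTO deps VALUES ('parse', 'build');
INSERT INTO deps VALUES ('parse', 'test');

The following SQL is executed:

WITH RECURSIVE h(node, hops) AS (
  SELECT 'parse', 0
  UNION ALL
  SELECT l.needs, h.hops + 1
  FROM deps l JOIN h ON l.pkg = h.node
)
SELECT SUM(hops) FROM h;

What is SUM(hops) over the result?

14

Base: (parse, hops=0).
Iteration 1: edges from {parse} -> (build, hops=1), (lint, hops=1), (test, hops=1).
Iteration 2: edges from {build,lint,test} -> (build, hops=2), (index, hops=2), (test, hops=2), (upload, hops=2).
Iteration 3: edges from {build,index,test,upload} -> (index, hops=3).
Iteration 4: no outgoing edges from {index}; recursion stops.
SUM(hops) = 0 + 1 + 1 + 1 + 2 + 2 + 2 + 2 + 3 = 14.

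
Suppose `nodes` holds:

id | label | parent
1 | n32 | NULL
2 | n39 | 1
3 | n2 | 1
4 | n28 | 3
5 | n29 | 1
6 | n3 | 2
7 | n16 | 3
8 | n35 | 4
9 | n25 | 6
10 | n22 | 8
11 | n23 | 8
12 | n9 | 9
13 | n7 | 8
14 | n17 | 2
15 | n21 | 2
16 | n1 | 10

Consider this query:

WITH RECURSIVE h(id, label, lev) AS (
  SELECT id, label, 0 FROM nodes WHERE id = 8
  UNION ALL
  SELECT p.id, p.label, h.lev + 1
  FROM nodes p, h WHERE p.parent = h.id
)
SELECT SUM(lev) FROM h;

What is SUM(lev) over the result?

5

Base: id=8 (n35) at lev 0.
Iteration 1: rows with parent in {8} -> n22 (id 10, lev 1), n23 (id 11, lev 1), n7 (id 13, lev 1).
Iteration 2: rows with parent in {10,11,13} -> n1 (id 16, lev 2).
Iteration 3: no rows with parent in {16}; recursion stops.
SUM(lev) = 0 + 1 + 1 + 1 + 2 = 5.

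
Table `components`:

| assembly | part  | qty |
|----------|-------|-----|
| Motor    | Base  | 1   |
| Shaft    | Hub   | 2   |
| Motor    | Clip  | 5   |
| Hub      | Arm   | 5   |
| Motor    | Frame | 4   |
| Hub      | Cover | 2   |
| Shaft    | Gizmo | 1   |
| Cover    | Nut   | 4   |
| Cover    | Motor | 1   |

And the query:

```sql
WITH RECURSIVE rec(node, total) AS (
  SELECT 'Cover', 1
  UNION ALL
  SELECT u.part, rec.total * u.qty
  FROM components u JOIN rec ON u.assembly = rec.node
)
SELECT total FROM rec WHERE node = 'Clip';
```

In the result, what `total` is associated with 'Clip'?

5

Base: (Cover, total=1).
Iteration 1: components of {Cover} -> Motor = 1*1 = 1, Nut = 1*4 = 4.
Iteration 2: components of {Motor,Nut} -> Base = 1*1 = 1, Clip = 1*5 = 5, Frame = 1*4 = 4.
Iteration 3: no further components; recursion stops.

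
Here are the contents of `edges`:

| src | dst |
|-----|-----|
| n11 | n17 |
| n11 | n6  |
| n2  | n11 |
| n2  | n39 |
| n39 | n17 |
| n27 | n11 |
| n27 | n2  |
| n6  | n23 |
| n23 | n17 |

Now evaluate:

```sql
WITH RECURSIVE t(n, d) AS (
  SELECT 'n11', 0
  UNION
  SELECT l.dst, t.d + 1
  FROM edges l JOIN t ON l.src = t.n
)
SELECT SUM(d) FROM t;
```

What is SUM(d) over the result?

Base: (n11, d=0).
Iteration 1: edges from {n11} -> (n17, d=1), (n6, d=1).
Iteration 2: edges from {n17,n6} -> (n23, d=2).
Iteration 3: edges from {n23} -> (n17, d=3).
Iteration 4: no outgoing edges from {n17}; recursion stops.
SUM(d) = 0 + 1 + 1 + 2 + 3 = 7.

7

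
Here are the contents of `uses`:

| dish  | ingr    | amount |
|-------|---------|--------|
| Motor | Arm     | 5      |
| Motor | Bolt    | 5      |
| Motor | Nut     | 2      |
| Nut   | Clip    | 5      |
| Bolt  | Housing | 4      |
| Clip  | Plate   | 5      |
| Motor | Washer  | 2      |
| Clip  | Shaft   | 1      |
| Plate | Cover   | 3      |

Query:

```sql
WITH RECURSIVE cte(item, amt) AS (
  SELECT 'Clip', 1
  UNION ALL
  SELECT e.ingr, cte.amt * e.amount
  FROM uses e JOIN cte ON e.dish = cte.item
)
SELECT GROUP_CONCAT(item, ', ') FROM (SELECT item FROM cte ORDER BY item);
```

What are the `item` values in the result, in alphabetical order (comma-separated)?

Clip, Cover, Plate, Shaft

Base: (Clip, amt=1).
Iteration 1: components of {Clip} -> Plate = 1*5 = 5, Shaft = 1*1 = 1.
Iteration 2: components of {Plate,Shaft} -> Cover = 5*3 = 15.
Iteration 3: no further components; recursion stops.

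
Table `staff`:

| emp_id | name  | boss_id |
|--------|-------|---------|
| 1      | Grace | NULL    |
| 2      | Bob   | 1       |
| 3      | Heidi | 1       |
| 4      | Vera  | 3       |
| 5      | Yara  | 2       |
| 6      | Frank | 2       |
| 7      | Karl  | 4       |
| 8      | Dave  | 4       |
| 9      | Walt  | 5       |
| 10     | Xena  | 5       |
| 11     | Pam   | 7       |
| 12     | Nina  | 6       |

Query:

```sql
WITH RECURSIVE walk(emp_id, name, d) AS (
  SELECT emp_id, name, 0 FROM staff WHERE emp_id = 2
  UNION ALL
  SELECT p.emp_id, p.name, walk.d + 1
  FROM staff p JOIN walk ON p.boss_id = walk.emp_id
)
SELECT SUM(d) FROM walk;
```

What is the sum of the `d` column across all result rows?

Base: emp_id=2 (Bob) at d 0.
Iteration 1: rows with boss_id in {2} -> Yara (id 5, d 1), Frank (id 6, d 1).
Iteration 2: rows with boss_id in {5,6} -> Walt (id 9, d 2), Xena (id 10, d 2), Nina (id 12, d 2).
Iteration 3: no rows with boss_id in {9,10,12}; recursion stops.
SUM(d) = 0 + 1 + 1 + 2 + 2 + 2 = 8.

8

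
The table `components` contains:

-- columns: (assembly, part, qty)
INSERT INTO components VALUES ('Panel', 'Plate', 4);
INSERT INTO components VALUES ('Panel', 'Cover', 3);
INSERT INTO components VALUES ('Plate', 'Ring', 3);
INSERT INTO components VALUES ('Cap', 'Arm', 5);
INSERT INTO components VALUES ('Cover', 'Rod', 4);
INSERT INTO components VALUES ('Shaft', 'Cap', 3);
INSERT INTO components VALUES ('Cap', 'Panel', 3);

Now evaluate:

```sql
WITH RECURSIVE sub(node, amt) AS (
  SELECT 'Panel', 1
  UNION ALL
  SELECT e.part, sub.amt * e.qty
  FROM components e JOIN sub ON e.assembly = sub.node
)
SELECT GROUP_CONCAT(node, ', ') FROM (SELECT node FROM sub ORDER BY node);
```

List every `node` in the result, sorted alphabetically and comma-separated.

Cover, Panel, Plate, Ring, Rod

Base: (Panel, amt=1).
Iteration 1: components of {Panel} -> Cover = 1*3 = 3, Plate = 1*4 = 4.
Iteration 2: components of {Cover,Plate} -> Ring = 4*3 = 12, Rod = 3*4 = 12.
Iteration 3: no further components; recursion stops.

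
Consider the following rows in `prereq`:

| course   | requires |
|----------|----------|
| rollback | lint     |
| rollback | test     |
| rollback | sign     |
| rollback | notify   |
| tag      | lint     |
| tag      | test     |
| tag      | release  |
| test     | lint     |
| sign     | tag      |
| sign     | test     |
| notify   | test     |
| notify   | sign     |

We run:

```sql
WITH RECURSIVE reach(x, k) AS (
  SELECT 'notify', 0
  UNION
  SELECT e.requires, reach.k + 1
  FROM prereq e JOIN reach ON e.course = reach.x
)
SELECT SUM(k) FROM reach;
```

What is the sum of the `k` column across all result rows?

Base: (notify, k=0).
Iteration 1: edges from {notify} -> (sign, k=1), (test, k=1).
Iteration 2: edges from {sign,test} -> (lint, k=2), (tag, k=2), (test, k=2).
Iteration 3: edges from {lint,tag,test} -> (lint, k=3), (release, k=3), (test, k=3). [UNION drops 1 duplicate row(s)]
Iteration 4: edges from {lint,release,test} -> (lint, k=4).
Iteration 5: no outgoing edges from {lint}; recursion stops.
SUM(k) = 0 + 1 + 1 + 2 + 2 + 2 + 3 + 3 + 3 + 4 = 21.

21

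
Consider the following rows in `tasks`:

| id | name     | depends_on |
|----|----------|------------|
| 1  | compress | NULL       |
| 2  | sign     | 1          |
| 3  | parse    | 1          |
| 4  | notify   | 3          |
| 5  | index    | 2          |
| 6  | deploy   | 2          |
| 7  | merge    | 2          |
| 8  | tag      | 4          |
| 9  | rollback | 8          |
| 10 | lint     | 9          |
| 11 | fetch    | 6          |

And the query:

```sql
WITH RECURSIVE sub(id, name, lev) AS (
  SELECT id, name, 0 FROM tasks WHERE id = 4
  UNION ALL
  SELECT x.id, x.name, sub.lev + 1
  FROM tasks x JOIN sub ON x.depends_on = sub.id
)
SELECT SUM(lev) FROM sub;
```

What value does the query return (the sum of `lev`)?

6

Base: id=4 (notify) at lev 0.
Iteration 1: rows with depends_on in {4} -> tag (id 8, lev 1).
Iteration 2: rows with depends_on in {8} -> rollback (id 9, lev 2).
Iteration 3: rows with depends_on in {9} -> lint (id 10, lev 3).
Iteration 4: no rows with depends_on in {10}; recursion stops.
SUM(lev) = 0 + 1 + 2 + 3 = 6.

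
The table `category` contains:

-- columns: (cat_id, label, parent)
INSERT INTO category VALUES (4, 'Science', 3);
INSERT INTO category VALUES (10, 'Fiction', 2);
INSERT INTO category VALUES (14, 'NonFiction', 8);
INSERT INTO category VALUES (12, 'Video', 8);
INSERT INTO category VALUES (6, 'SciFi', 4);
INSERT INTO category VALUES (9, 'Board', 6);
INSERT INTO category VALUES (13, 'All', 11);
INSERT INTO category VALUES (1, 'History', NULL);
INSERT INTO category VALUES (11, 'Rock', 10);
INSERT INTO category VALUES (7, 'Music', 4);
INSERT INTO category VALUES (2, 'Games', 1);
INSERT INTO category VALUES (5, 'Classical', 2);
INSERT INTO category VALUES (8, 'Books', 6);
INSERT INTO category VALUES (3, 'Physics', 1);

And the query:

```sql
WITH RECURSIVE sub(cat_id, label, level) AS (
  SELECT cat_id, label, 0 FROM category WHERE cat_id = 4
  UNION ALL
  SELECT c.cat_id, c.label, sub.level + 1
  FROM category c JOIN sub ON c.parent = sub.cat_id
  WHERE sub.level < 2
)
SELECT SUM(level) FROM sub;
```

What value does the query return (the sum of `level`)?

6

Base: cat_id=4 (Science) at level 0.
Iteration 1: rows with parent in {4} -> SciFi (id 6, level 1), Music (id 7, level 1).
Iteration 2: rows with parent in {6,7} -> Books (id 8, level 2), Board (id 9, level 2).
Iteration 3: level < 2 fails for all current rows; recursion stops.
SUM(level) = 0 + 1 + 1 + 2 + 2 = 6.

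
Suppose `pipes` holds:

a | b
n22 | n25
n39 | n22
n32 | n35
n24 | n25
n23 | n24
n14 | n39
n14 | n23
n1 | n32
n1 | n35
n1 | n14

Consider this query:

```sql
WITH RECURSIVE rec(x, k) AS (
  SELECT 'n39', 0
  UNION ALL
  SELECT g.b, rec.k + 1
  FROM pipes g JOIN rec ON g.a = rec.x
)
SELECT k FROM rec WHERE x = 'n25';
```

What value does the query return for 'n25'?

2

Base: (n39, k=0).
Iteration 1: edges from {n39} -> (n22, k=1).
Iteration 2: edges from {n22} -> (n25, k=2).
Iteration 3: no outgoing edges from {n25}; recursion stops.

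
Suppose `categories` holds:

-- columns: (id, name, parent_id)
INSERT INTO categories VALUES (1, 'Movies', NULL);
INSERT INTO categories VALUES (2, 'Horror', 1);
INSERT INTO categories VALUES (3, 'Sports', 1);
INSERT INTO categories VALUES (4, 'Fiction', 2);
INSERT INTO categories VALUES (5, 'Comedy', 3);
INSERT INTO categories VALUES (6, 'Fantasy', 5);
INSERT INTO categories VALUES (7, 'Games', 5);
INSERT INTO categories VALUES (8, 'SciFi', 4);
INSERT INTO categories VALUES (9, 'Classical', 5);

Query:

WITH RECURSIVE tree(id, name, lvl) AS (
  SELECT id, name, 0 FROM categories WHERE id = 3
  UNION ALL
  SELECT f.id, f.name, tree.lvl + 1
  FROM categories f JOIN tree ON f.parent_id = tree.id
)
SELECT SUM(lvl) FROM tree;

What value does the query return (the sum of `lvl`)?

Base: id=3 (Sports) at lvl 0.
Iteration 1: rows with parent_id in {3} -> Comedy (id 5, lvl 1).
Iteration 2: rows with parent_id in {5} -> Fantasy (id 6, lvl 2), Games (id 7, lvl 2), Classical (id 9, lvl 2).
Iteration 3: no rows with parent_id in {6,7,9}; recursion stops.
SUM(lvl) = 0 + 1 + 2 + 2 + 2 = 7.

7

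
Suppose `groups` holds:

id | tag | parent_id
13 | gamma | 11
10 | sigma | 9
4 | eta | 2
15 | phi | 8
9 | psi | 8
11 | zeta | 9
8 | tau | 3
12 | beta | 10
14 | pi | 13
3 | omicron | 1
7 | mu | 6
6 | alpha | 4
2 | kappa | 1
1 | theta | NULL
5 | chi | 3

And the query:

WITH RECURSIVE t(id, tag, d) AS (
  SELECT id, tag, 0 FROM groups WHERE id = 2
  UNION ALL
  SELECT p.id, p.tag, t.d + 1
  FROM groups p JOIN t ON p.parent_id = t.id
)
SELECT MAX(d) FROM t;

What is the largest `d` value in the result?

3

Base: id=2 (kappa) at d 0.
Iteration 1: rows with parent_id in {2} -> eta (id 4, d 1).
Iteration 2: rows with parent_id in {4} -> alpha (id 6, d 2).
Iteration 3: rows with parent_id in {6} -> mu (id 7, d 3).
Iteration 4: no rows with parent_id in {7}; recursion stops.
d values: 0, 1, 2, 3; the maximum is 3.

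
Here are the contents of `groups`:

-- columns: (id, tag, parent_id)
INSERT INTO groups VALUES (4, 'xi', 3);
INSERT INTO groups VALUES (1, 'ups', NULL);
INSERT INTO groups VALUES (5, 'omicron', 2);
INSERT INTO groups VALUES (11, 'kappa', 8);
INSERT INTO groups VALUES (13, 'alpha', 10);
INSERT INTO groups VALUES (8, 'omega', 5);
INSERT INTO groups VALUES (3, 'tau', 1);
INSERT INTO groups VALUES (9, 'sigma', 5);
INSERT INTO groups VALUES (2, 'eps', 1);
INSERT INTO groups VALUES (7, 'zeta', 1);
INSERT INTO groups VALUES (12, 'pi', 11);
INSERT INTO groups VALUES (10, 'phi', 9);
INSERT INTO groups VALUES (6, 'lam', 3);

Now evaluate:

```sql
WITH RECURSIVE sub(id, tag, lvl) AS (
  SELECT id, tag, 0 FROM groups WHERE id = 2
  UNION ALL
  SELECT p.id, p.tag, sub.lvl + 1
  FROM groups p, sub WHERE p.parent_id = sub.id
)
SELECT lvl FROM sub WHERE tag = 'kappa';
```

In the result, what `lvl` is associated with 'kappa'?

Base: id=2 (eps) at lvl 0.
Iteration 1: rows with parent_id in {2} -> omicron (id 5, lvl 1).
Iteration 2: rows with parent_id in {5} -> omega (id 8, lvl 2), sigma (id 9, lvl 2).
Iteration 3: rows with parent_id in {8,9} -> phi (id 10, lvl 3), kappa (id 11, lvl 3).
Iteration 4: rows with parent_id in {10,11} -> pi (id 12, lvl 4), alpha (id 13, lvl 4).
Iteration 5: no rows with parent_id in {12,13}; recursion stops.

3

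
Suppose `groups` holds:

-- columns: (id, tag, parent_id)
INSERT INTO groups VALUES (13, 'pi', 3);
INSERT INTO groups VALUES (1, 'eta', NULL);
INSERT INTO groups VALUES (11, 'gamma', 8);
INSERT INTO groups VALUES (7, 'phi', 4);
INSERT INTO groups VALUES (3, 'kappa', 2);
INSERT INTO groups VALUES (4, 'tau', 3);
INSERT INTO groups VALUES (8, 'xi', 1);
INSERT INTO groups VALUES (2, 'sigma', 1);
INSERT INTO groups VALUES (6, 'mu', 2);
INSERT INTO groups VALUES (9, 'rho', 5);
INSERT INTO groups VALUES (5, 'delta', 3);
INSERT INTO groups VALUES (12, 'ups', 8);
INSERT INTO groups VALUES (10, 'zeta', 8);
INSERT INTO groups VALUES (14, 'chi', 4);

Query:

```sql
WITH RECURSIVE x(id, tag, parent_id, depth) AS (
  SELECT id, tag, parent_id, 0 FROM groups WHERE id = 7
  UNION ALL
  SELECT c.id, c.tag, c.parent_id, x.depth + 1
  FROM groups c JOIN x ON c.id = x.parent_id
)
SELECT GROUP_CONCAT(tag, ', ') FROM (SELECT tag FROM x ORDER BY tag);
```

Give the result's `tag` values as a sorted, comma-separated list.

eta, kappa, phi, sigma, tau

Base: id=7 (phi), parent_id=4, depth 0.
Iteration 1: join on id=4 -> tau (id 4, parent_id=3, depth 1).
Iteration 2: join on id=3 -> kappa (id 3, parent_id=2, depth 2).
Iteration 3: join on id=2 -> sigma (id 2, parent_id=1, depth 3).
Iteration 4: join on id=1 -> eta (id 1, parent_id=NULL, depth 4).
Iteration 5: parent_id is NULL; no match; recursion stops.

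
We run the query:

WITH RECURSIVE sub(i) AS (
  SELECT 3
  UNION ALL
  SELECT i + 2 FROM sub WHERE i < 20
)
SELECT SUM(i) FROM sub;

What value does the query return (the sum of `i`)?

Base: i=3.
Iteration 1: 3 < 20 holds -> i = 3 + 2 = 5.
Iteration 2: 5 < 20 holds -> i = 5 + 2 = 7.
Iteration 3: 7 < 20 holds -> i = 7 + 2 = 9.
Iteration 4: 9 < 20 holds -> i = 9 + 2 = 11.
Iteration 5: 11 < 20 holds -> i = 11 + 2 = 13.
Iteration 6: 13 < 20 holds -> i = 13 + 2 = 15.
Iteration 7: 15 < 20 holds -> i = 15 + 2 = 17.
Iteration 8: 17 < 20 holds -> i = 17 + 2 = 19.
Iteration 9: 19 < 20 holds -> i = 19 + 2 = 21.
Iteration 10: 21 < 20 fails; recursion stops.
SUM(i) = 3 + 5 + 7 + 9 + 11 + 13 + 15 + 17 + 19 + 21 = 120.

120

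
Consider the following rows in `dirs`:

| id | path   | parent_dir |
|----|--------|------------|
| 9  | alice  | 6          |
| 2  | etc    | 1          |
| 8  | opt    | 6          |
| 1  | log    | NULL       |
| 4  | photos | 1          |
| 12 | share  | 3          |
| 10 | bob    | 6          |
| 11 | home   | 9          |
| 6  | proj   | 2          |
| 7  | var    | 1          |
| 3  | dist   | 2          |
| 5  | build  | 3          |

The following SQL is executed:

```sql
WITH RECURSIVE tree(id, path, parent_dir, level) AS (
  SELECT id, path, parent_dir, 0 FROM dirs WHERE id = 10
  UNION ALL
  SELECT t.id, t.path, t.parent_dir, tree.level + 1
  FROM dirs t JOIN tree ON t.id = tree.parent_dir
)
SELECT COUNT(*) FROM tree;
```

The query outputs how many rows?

4

Base: id=10 (bob), parent_dir=6, level 0.
Iteration 1: join on id=6 -> proj (id 6, parent_dir=2, level 1).
Iteration 2: join on id=2 -> etc (id 2, parent_dir=1, level 2).
Iteration 3: join on id=1 -> log (id 1, parent_dir=NULL, level 3).
Iteration 4: parent_dir is NULL; no match; recursion stops.
Total rows emitted: 4.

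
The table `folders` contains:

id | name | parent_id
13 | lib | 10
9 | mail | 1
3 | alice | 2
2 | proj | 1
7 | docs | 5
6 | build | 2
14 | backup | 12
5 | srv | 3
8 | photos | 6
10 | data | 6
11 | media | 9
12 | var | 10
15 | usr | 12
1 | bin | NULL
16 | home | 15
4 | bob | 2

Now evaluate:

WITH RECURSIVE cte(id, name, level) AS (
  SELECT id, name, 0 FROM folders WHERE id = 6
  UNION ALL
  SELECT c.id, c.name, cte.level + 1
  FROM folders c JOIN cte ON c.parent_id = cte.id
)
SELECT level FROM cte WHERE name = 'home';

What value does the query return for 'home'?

Base: id=6 (build) at level 0.
Iteration 1: rows with parent_id in {6} -> photos (id 8, level 1), data (id 10, level 1).
Iteration 2: rows with parent_id in {8,10} -> var (id 12, level 2), lib (id 13, level 2).
Iteration 3: rows with parent_id in {12,13} -> backup (id 14, level 3), usr (id 15, level 3).
Iteration 4: rows with parent_id in {14,15} -> home (id 16, level 4).
Iteration 5: no rows with parent_id in {16}; recursion stops.

4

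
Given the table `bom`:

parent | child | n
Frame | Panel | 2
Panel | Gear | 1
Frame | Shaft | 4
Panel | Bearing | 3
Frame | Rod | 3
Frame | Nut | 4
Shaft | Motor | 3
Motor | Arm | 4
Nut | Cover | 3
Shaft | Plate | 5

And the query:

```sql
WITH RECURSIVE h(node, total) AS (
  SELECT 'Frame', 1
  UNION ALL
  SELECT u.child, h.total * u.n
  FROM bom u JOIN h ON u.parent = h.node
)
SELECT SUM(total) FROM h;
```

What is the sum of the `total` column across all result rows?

Base: (Frame, total=1).
Iteration 1: components of {Frame} -> Nut = 1*4 = 4, Panel = 1*2 = 2, Rod = 1*3 = 3, Shaft = 1*4 = 4.
Iteration 2: components of {Nut,Panel,Rod,Shaft} -> Bearing = 2*3 = 6, Cover = 4*3 = 12, Gear = 2*1 = 2, Motor = 4*3 = 12, Plate = 4*5 = 20.
Iteration 3: components of {Bearing,Cover,Gear,Motor,Plate} -> Arm = 12*4 = 48.
Iteration 4: no further components; recursion stops.
SUM(total) = 1 + 2 + 4 + 3 + 4 + 2 + 6 + 12 + 20 + 12 + 48 = 114.

114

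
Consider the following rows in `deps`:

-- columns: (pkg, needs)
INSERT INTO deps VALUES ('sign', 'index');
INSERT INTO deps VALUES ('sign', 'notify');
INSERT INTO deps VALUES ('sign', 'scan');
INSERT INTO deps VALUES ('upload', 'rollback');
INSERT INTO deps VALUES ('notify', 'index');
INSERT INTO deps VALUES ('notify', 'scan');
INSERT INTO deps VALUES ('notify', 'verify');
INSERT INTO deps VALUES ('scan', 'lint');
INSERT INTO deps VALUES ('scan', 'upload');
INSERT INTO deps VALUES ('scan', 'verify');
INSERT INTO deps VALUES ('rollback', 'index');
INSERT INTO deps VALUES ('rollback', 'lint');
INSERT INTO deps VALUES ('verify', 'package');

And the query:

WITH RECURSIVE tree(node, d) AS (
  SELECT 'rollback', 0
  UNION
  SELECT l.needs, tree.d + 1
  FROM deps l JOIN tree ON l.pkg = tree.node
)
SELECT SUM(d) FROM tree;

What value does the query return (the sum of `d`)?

Base: (rollback, d=0).
Iteration 1: edges from {rollback} -> (index, d=1), (lint, d=1).
Iteration 2: no outgoing edges from {index,lint}; recursion stops.
SUM(d) = 0 + 1 + 1 = 2.

2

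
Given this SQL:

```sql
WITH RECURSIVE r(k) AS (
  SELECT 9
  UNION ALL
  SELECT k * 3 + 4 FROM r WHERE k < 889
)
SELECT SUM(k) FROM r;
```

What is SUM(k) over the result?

1321

Base: k=9.
Iteration 1: 9 < 889 holds -> k = 9 * 3 + 4 = 31.
Iteration 2: 31 < 889 holds -> k = 31 * 3 + 4 = 97.
Iteration 3: 97 < 889 holds -> k = 97 * 3 + 4 = 295.
Iteration 4: 295 < 889 holds -> k = 295 * 3 + 4 = 889.
Iteration 5: 889 < 889 fails; recursion stops.
SUM(k) = 9 + 31 + 97 + 295 + 889 = 1321.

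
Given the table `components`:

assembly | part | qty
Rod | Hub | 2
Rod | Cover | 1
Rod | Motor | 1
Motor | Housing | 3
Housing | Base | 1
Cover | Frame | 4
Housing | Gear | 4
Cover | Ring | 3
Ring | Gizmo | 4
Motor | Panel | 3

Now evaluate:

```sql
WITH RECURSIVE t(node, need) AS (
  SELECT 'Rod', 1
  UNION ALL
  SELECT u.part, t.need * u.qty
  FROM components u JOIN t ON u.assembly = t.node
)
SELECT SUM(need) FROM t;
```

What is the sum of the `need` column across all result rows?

Base: (Rod, need=1).
Iteration 1: components of {Rod} -> Cover = 1*1 = 1, Hub = 1*2 = 2, Motor = 1*1 = 1.
Iteration 2: components of {Cover,Hub,Motor} -> Frame = 1*4 = 4, Housing = 1*3 = 3, Panel = 1*3 = 3, Ring = 1*3 = 3.
Iteration 3: components of {Frame,Housing,Panel,Ring} -> Base = 3*1 = 3, Gear = 3*4 = 12, Gizmo = 3*4 = 12.
Iteration 4: no further components; recursion stops.
SUM(need) = 1 + 2 + 1 + 1 + 4 + 3 + 3 + 3 + 12 + 3 + 12 = 45.

45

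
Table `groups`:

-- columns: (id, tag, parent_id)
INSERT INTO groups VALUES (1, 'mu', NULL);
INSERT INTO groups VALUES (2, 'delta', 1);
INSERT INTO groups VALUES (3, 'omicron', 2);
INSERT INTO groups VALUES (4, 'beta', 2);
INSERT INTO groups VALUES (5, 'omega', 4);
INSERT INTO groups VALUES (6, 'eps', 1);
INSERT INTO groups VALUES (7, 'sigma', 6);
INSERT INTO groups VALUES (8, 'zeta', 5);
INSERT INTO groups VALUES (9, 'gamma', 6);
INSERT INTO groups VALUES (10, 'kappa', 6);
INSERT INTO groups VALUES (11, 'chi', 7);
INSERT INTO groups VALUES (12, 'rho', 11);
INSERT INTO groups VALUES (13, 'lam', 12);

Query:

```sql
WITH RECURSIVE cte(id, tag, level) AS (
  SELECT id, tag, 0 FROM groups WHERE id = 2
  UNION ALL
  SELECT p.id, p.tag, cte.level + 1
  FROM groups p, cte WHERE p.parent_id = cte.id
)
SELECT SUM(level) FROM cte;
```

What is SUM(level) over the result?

Base: id=2 (delta) at level 0.
Iteration 1: rows with parent_id in {2} -> omicron (id 3, level 1), beta (id 4, level 1).
Iteration 2: rows with parent_id in {3,4} -> omega (id 5, level 2).
Iteration 3: rows with parent_id in {5} -> zeta (id 8, level 3).
Iteration 4: no rows with parent_id in {8}; recursion stops.
SUM(level) = 0 + 1 + 1 + 2 + 3 = 7.

7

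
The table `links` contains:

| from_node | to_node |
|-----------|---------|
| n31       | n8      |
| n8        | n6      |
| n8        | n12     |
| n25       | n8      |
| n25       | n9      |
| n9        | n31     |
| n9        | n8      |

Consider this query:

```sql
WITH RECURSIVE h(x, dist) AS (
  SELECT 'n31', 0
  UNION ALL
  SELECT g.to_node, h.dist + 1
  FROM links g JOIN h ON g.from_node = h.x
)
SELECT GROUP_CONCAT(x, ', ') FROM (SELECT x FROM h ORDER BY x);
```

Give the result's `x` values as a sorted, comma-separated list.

n12, n31, n6, n8

Base: (n31, dist=0).
Iteration 1: edges from {n31} -> (n8, dist=1).
Iteration 2: edges from {n8} -> (n12, dist=2), (n6, dist=2).
Iteration 3: no outgoing edges from {n12,n6}; recursion stops.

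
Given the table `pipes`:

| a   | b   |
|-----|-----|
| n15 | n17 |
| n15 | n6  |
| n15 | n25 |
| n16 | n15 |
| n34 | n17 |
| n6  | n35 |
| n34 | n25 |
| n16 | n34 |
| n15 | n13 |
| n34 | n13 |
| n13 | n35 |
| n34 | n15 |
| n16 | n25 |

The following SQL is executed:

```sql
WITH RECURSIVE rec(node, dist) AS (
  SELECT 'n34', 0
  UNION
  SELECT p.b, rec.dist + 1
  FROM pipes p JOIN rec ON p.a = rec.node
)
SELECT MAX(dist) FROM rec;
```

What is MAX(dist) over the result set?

Base: (n34, dist=0).
Iteration 1: edges from {n34} -> (n13, dist=1), (n15, dist=1), (n17, dist=1), (n25, dist=1).
Iteration 2: edges from {n13,n15,n17,n25} -> (n13, dist=2), (n17, dist=2), (n25, dist=2), (n35, dist=2), (n6, dist=2).
Iteration 3: edges from {n13,n17,n25,n35,n6} -> (n35, dist=3). [UNION drops 1 duplicate row(s)]
Iteration 4: no outgoing edges from {n35}; recursion stops.
dist values: 0, 1, 1, 1, 1, 2, 2, 2, 2, 2, 3; the maximum is 3.

3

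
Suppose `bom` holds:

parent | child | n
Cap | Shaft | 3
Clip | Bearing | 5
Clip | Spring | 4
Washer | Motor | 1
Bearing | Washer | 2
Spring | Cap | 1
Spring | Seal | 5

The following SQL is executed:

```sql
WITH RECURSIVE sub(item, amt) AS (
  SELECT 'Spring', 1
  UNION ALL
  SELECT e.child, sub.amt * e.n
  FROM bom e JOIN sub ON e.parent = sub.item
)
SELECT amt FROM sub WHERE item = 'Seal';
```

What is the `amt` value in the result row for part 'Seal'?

5

Base: (Spring, amt=1).
Iteration 1: components of {Spring} -> Cap = 1*1 = 1, Seal = 1*5 = 5.
Iteration 2: components of {Cap,Seal} -> Shaft = 1*3 = 3.
Iteration 3: no further components; recursion stops.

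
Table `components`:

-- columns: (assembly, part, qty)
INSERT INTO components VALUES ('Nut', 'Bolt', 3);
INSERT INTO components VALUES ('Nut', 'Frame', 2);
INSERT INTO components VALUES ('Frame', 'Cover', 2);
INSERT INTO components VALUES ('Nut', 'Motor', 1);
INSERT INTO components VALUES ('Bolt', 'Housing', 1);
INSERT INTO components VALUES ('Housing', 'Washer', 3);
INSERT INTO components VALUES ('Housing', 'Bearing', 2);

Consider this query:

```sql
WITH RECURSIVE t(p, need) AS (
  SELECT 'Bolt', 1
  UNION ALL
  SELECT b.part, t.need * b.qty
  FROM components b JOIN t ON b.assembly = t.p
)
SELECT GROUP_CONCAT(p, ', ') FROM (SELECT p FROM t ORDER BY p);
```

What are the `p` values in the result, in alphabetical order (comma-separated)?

Base: (Bolt, need=1).
Iteration 1: components of {Bolt} -> Housing = 1*1 = 1.
Iteration 2: components of {Housing} -> Bearing = 1*2 = 2, Washer = 1*3 = 3.
Iteration 3: no further components; recursion stops.

Bearing, Bolt, Housing, Washer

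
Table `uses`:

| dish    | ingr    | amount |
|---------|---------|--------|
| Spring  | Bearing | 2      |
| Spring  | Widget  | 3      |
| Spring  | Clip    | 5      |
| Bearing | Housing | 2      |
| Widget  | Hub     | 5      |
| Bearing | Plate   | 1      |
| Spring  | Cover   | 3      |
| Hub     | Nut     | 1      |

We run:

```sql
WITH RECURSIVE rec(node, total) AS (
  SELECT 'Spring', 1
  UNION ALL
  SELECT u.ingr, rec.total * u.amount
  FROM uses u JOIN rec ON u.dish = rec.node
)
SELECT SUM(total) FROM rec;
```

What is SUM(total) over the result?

50

Base: (Spring, total=1).
Iteration 1: components of {Spring} -> Bearing = 1*2 = 2, Clip = 1*5 = 5, Cover = 1*3 = 3, Widget = 1*3 = 3.
Iteration 2: components of {Bearing,Clip,Cover,Widget} -> Housing = 2*2 = 4, Hub = 3*5 = 15, Plate = 2*1 = 2.
Iteration 3: components of {Housing,Hub,Plate} -> Nut = 15*1 = 15.
Iteration 4: no further components; recursion stops.
SUM(total) = 1 + 2 + 3 + 5 + 3 + 4 + 2 + 15 + 15 = 50.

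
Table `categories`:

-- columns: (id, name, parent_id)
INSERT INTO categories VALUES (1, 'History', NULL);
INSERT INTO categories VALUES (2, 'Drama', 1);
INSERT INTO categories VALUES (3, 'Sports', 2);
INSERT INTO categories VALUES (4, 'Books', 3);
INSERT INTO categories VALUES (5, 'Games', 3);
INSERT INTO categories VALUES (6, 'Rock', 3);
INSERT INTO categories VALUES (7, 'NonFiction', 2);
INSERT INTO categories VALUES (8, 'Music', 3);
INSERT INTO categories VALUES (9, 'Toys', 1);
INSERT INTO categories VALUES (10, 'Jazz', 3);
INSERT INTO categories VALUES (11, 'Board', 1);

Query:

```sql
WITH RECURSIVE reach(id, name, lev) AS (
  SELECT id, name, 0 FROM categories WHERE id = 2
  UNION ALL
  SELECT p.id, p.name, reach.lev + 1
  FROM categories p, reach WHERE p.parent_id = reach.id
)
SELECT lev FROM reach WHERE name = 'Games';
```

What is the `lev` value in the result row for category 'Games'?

2

Base: id=2 (Drama) at lev 0.
Iteration 1: rows with parent_id in {2} -> Sports (id 3, lev 1), NonFiction (id 7, lev 1).
Iteration 2: rows with parent_id in {3,7} -> Books (id 4, lev 2), Games (id 5, lev 2), Rock (id 6, lev 2), Music (id 8, lev 2), Jazz (id 10, lev 2).
Iteration 3: no rows with parent_id in {4,5,6,8,10}; recursion stops.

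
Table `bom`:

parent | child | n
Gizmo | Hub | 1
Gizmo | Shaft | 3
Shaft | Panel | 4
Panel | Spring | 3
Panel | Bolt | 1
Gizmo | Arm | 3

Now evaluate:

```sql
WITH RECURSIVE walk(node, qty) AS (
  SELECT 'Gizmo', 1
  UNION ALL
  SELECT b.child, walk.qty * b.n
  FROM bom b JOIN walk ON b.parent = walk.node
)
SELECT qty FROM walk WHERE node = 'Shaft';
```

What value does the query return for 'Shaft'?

3

Base: (Gizmo, qty=1).
Iteration 1: components of {Gizmo} -> Arm = 1*3 = 3, Hub = 1*1 = 1, Shaft = 1*3 = 3.
Iteration 2: components of {Arm,Hub,Shaft} -> Panel = 3*4 = 12.
Iteration 3: components of {Panel} -> Bolt = 12*1 = 12, Spring = 12*3 = 36.
Iteration 4: no further components; recursion stops.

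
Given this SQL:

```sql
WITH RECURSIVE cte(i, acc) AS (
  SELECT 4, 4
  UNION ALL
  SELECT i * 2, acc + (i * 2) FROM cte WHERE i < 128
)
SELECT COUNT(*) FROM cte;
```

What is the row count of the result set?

Base: i=4, acc=4.
Iteration 1: 4 < 128 holds -> i = 4 * 2 = 8, acc = 4 + 8 = 12.
Iteration 2: 8 < 128 holds -> i = 8 * 2 = 16, acc = 12 + 16 = 28.
Iteration 3: 16 < 128 holds -> i = 16 * 2 = 32, acc = 28 + 32 = 60.
Iteration 4: 32 < 128 holds -> i = 32 * 2 = 64, acc = 60 + 64 = 124.
Iteration 5: 64 < 128 holds -> i = 64 * 2 = 128, acc = 124 + 128 = 252.
Iteration 6: 128 < 128 fails; recursion stops.
Total rows emitted: 6.

6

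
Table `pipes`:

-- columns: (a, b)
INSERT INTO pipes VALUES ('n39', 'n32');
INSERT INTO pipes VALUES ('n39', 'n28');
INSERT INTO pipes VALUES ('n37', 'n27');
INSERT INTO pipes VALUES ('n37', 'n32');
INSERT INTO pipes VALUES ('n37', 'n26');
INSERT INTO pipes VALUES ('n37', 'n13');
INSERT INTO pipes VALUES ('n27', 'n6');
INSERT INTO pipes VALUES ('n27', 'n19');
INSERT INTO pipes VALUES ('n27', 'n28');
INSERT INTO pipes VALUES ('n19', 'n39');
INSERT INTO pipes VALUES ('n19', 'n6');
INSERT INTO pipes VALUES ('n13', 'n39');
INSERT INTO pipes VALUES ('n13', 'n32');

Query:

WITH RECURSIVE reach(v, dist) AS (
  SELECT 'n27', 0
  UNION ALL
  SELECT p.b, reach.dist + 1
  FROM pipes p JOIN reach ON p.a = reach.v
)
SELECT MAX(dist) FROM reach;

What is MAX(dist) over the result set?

Base: (n27, dist=0).
Iteration 1: edges from {n27} -> (n19, dist=1), (n28, dist=1), (n6, dist=1).
Iteration 2: edges from {n19,n28,n6} -> (n39, dist=2), (n6, dist=2).
Iteration 3: edges from {n39,n6} -> (n28, dist=3), (n32, dist=3).
Iteration 4: no outgoing edges from {n28,n32}; recursion stops.
dist values: 0, 1, 1, 1, 2, 2, 3, 3; the maximum is 3.

3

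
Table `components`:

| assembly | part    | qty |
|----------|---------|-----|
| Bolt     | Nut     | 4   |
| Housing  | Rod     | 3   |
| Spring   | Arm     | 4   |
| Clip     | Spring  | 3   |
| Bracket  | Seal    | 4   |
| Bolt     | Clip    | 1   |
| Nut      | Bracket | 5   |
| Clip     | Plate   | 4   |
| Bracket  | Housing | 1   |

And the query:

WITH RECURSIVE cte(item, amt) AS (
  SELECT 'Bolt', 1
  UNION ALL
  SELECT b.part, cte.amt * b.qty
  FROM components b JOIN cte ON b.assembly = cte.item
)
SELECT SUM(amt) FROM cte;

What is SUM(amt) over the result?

205

Base: (Bolt, amt=1).
Iteration 1: components of {Bolt} -> Clip = 1*1 = 1, Nut = 1*4 = 4.
Iteration 2: components of {Clip,Nut} -> Bracket = 4*5 = 20, Plate = 1*4 = 4, Spring = 1*3 = 3.
Iteration 3: components of {Bracket,Plate,Spring} -> Arm = 3*4 = 12, Housing = 20*1 = 20, Seal = 20*4 = 80.
Iteration 4: components of {Arm,Housing,Seal} -> Rod = 20*3 = 60.
Iteration 5: no further components; recursion stops.
SUM(amt) = 1 + 4 + 1 + 20 + 3 + 4 + 20 + 80 + 12 + 60 = 205.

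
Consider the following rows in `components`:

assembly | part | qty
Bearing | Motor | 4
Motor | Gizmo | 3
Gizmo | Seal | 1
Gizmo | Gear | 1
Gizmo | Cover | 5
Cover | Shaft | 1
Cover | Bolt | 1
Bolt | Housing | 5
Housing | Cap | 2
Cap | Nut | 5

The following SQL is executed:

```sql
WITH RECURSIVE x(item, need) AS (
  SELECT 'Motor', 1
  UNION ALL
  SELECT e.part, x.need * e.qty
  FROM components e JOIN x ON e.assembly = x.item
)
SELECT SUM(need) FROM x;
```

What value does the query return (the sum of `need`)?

Base: (Motor, need=1).
Iteration 1: components of {Motor} -> Gizmo = 1*3 = 3.
Iteration 2: components of {Gizmo} -> Cover = 3*5 = 15, Gear = 3*1 = 3, Seal = 3*1 = 3.
Iteration 3: components of {Cover,Gear,Seal} -> Bolt = 15*1 = 15, Shaft = 15*1 = 15.
Iteration 4: components of {Bolt,Shaft} -> Housing = 15*5 = 75.
Iteration 5: components of {Housing} -> Cap = 75*2 = 150.
Iteration 6: components of {Cap} -> Nut = 150*5 = 750.
Iteration 7: no further components; recursion stops.
SUM(need) = 1 + 3 + 3 + 3 + 15 + 15 + 15 + 75 + 150 + 750 = 1030.

1030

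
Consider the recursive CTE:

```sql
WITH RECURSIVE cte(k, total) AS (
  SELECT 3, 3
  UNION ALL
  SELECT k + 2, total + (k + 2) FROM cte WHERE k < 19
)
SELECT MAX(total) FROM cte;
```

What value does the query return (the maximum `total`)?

Base: k=3, total=3.
Iteration 1: 3 < 19 holds -> k = 3 + 2 = 5, total = 3 + 5 = 8.
Iteration 2: 5 < 19 holds -> k = 5 + 2 = 7, total = 8 + 7 = 15.
Iteration 3: 7 < 19 holds -> k = 7 + 2 = 9, total = 15 + 9 = 24.
Iteration 4: 9 < 19 holds -> k = 9 + 2 = 11, total = 24 + 11 = 35.
Iteration 5: 11 < 19 holds -> k = 11 + 2 = 13, total = 35 + 13 = 48.
Iteration 6: 13 < 19 holds -> k = 13 + 2 = 15, total = 48 + 15 = 63.
Iteration 7: 15 < 19 holds -> k = 15 + 2 = 17, total = 63 + 17 = 80.
Iteration 8: 17 < 19 holds -> k = 17 + 2 = 19, total = 80 + 19 = 99.
Iteration 9: 19 < 19 fails; recursion stops.
total values: 3, 8, 15, 24, 35, 48, 63, 80, 99; the maximum is 99.

99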